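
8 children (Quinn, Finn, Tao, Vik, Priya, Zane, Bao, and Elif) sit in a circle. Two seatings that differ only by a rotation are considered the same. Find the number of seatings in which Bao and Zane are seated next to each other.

1440

Glue Bao and Zane into a block (2 internal orders). Seating 7 units around a circle gives (6)! arrangements.
So 2 × (6)! = 2 × 720 = 1440.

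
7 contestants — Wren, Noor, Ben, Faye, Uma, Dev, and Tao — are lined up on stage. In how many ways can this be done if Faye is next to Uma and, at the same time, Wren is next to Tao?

Treat {Faye,Uma} as one block (2 orders) and {Wren,Tao} as another (2 orders).
That leaves 5 units to arrange: 2 × 2 × 5! = 4 × 120 = 480.

480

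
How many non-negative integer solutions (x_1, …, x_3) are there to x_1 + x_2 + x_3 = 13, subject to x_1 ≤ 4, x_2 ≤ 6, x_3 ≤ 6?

By stars and bars, unrestricted non-negative solutions to x_1+…+x_3 = 13 number C(13+2,2) = 105.
Subtract solutions that violate a single cap (substitute x_i' = x_i − (cap_i+1)): x_1 ≥ 5 gives C(10,2) = 45; x_2 ≥ 7 gives C(8,2) = 28; x_3 ≥ 7 gives C(8,2) = 28. Together 101.
Add back pairs where two caps are both exceeded: 3 + 3 + 0 = 6.
By inclusion–exclusion the count is 105 − 101 + 6 = 10.

10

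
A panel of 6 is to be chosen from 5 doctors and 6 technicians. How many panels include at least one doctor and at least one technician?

461

With no constraint there are C(11,6) = 462 possible selections.
Subtract selections that omit an entire group: no doctors → C(6,6) = 1; no technicians → C(5,6) = 0.
Both groups omitted at once is impossible, so 462 − 1 = 461.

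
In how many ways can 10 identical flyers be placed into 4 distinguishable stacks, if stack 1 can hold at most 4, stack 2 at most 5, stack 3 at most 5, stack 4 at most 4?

105

Ignoring the caps, the number of non-negative solutions to x_1+…+x_4 = 10 is C(13,3) = 286.
Subtract solutions that violate a single cap (substitute x_i' = x_i − (cap_i+1)): x_1 ≥ 5 gives C(8,3) = 56; x_2 ≥ 6 gives C(7,3) = 35; x_3 ≥ 6 gives C(7,3) = 35; x_4 ≥ 5 gives C(8,3) = 56. Together 182.
Add back pairs where two caps are both exceeded: 0 + 0 + 1 + 0 + 0 + 0 = 1.
By inclusion–exclusion the count is 286 − 182 + 1 = 105.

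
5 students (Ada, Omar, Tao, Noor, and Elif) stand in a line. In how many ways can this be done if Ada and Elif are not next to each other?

72

Of the 5! = 120 arrangements, those with Ada and Elif adjacent number 2 × 4! = 48 (treat the pair as a block with 2 internal orders).
Complementary counting: 120 − 48 = 72.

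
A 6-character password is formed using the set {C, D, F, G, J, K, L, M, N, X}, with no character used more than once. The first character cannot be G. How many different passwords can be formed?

The first character has 10−1 = 9 choices (anything except G).
The remaining 5 characters are filled from the other 9 symbols without repetition: 9 × 8 × 7 × 6 × 5 = 15120.
Total: 9 × 15120 = 136080.

136080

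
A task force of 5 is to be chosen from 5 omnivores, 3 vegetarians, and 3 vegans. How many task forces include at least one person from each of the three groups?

Total 5-person selections from all 11: C(11,5) = 462.
Subtract selections that omit an entire group: no omnivores → C(6,5) = 6; no vegetarians → C(8,5) = 56; no vegans → C(8,5) = 56.
Add back selections omitting two groups (i.e. drawn from a single group): C(5,5) + C(3,5) + C(3,5) = 1.
By inclusion–exclusion: 462 − 118 + 1 = 345.

345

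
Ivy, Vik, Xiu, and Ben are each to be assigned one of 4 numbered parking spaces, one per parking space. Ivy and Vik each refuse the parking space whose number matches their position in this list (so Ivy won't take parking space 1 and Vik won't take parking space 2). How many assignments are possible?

Let Aᵢ (for i ∈ {1, 2}) be the placements that put person i in their forbidden parking space. Any j of these fix j positions, leaving (4−j)! ways to fill the rest, and there are C(2,j) ways to pick which j.
By inclusion–exclusion, the number of valid placements is Σ_{j=0}^{2} (−1)^j C(2,j)·(4−j)!.
Computing: 24 − 12 + 2 = 14.

14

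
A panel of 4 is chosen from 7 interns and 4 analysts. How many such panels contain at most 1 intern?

Split by how many interns are chosen (0 through 1).
Sum: C(7,0)·C(4,4) + C(7,1)·C(4,3) = 1 + 28 = 29.

29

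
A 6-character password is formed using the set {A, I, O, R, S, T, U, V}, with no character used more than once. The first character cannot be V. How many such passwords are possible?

The first character has 8−1 = 7 choices (anything except V).
The remaining 5 characters are filled from the other 7 symbols without repetition: 7 × 6 × 5 × 4 × 3 = 2520.
Total: 7 × 2520 = 17640.

17640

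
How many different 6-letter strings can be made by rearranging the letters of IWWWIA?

60

The 6 letters of IWWWIA have repeats: I appearing twice and W appearing 3 times.
Dividing 6! = 720 by 3!·2! = 12 for the repeated letters gives 60.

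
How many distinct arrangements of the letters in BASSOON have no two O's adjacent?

Total arrangements of BASSOON: 7!/(2!·2!) = 1260.
Arrangements with the O's together: treat OO as one letter, giving (6)!/(2!) = 360.
Hence 1260 − 360 = 900.

900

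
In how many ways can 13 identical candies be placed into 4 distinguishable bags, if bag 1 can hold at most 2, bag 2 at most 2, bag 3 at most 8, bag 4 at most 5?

27

Without the upper bounds there are C(16,3) = 560 ways to split 13 among 4 bags.
Subtract solutions that violate a single cap (substitute x_i' = x_i − (cap_i+1)): x_1 ≥ 3 gives C(13,3) = 286; x_2 ≥ 3 gives C(13,3) = 286; x_3 ≥ 9 gives C(7,3) = 35; x_4 ≥ 6 gives C(10,3) = 120. Together 727.
Add back pairs where two caps are both exceeded: 120 + 4 + 35 + 4 + 35 + 0 = 198.
Subtract triples: 0 + 4 + 0 + 0 = 4.
By inclusion–exclusion the count is 560 − 727 + 198 − 4 = 27.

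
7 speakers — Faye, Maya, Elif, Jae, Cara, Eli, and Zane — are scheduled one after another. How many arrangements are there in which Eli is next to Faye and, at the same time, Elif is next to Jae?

480

Treat {Eli,Faye} as one block (2 orders) and {Elif,Jae} as another (2 orders).
That leaves 5 units to arrange: 2 × 2 × 5! = 4 × 120 = 480.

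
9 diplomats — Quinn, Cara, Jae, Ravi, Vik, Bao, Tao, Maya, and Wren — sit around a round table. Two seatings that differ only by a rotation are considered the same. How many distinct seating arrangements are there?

40320

Fix one person's seat to break rotational symmetry; the remaining 8 people can be arranged in (8)! = 40320 ways.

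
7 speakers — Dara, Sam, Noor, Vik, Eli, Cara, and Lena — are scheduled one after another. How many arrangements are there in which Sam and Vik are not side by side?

3600

There are 7! = 5040 arrangements in all. If Sam and Vik are adjacent, merging them into one block gives 2·(6)! = 1440 arrangements.
So 5040 − 1440 = 3600 arrangements keep them apart.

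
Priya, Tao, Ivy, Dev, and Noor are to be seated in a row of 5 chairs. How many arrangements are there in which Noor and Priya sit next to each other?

Treat {Noor, Priya} as a single unit. There are 4 units to order, and the pair itself can be ordered 2 ways.
So the count is 2·(4)! = 48.

48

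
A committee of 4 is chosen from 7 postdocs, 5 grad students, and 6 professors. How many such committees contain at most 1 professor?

1815

Split by how many professors are chosen (0 through 1).
Sum: C(6,0)·C(12,4) + C(6,1)·C(12,3) = 495 + 1320 = 1815.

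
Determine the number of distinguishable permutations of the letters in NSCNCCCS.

The 8 letters of NSCNCCCS have repeats: C appearing 4 times, N appearing twice, and S appearing twice.
So there are 8! / (4!·2!·2!) = 420 distinguishable arrangements.

420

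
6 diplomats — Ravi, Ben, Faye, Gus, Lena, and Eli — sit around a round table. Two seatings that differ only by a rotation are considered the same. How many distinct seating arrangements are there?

Fix one person's seat to break rotational symmetry; the remaining 5 people can be arranged in (5)! = 120 ways.

120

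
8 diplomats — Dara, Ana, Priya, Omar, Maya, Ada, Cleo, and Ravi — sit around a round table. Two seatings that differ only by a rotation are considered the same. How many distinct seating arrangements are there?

5040

Around a circle, 8 distinct people have 8!/8 = (7)! = 5040 rotationally distinct seatings.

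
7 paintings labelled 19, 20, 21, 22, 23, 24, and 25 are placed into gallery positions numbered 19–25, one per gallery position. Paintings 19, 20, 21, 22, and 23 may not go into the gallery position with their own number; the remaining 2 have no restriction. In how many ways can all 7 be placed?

2428

Let Aᵢ (for 19 ≤ i ≤ 23) be the placements that put painting i in its forbidden gallery position. Any j of these fix j positions, leaving (7−j)! ways to fill the rest, and there are C(5,j) ways to pick which j.
By inclusion–exclusion, the number of valid placements is Σ_{j=0}^{5} (−1)^j C(5,j)·(7−j)!.
Computing: 5040 − 3600 + 1200 − 240 + 30 − 2 = 2428.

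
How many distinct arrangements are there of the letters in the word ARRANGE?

1260

ARRANGE has 7 letters with A appearing twice and R appearing twice.
So there are 7! / (2!·2!) = 1260 distinguishable arrangements.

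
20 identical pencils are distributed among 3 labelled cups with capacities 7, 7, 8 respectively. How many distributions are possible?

6

Without the upper bounds there are C(22,2) = 231 ways to split 20 among 3 cups.
Subtract solutions that violate a single cap (substitute x_i' = x_i − (cap_i+1)): x_1 ≥ 8 gives C(14,2) = 91; x_2 ≥ 8 gives C(14,2) = 91; x_3 ≥ 9 gives C(13,2) = 78. Together 260.
Add back pairs where two caps are both exceeded: 15 + 10 + 10 = 35.
By inclusion–exclusion the count is 231 − 260 + 35 = 6.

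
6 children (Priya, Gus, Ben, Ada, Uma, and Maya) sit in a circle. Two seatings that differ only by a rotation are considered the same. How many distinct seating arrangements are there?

Seat Priya anywhere (absorbing the rotational symmetry), then permute the other 5: (5)! = 120.

120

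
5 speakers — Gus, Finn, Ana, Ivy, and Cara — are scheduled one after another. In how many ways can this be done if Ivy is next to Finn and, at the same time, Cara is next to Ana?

Treat {Ivy,Finn} as one block (2 orders) and {Cara,Ana} as another (2 orders).
That leaves 3 units to arrange: 2 × 2 × 3! = 4 × 6 = 24.

24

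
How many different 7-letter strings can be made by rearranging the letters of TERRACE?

1260

The 7 letters of TERRACE have repeats: E appearing twice and R appearing twice.
Dividing 7! = 5040 by 2!·2! = 4 for the repeated letters gives 1260.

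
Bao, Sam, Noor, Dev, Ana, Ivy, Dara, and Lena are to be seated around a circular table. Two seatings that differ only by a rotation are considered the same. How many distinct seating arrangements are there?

Around a circle, 8 distinct people have 8!/8 = (7)! = 5040 rotationally distinct seatings.

5040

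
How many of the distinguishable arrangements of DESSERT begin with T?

180

With the first slot taken by T, it remains to arrange the other 6 letters (DESSER).
Those 6 letters have E appearing twice and S appearing twice, giving (6)!/(2!·2!) = 180.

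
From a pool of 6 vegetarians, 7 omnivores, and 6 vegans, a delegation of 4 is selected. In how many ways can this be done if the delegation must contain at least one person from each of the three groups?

Unrestricted: C(19,4) = 3876 ways to pick any 4 of the 19.
Subtract selections that omit an entire group: no vegetarians → C(13,4) = 715; no omnivores → C(12,4) = 495; no vegans → C(13,4) = 715.
Add back selections omitting two groups (i.e. drawn from a single group): C(6,4) + C(7,4) + C(6,4) = 65.
By inclusion–exclusion: 3876 − 1925 + 65 = 2016.

2016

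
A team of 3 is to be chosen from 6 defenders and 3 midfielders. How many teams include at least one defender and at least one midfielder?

63

Unrestricted: C(9,3) = 84 ways to pick any 3 of the 9.
Subtract selections that omit an entire group: no defenders → C(3,3) = 1; no midfielders → C(6,3) = 20.
Both groups omitted at once is impossible, so 84 − 21 = 63.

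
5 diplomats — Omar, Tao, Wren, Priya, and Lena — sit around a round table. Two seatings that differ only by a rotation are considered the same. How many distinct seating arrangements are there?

24

Around a circle, 5 distinct people have 5!/5 = (4)! = 24 rotationally distinct seatings.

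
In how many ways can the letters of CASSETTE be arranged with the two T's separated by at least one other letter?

3780

Total arrangements of CASSETTE: 8!/(2!·2!·2!) = 5040.
Arrangements with the T's together: treat TT as one letter, giving (7)!/(2!·2!) = 1260.
Subtracting, 5040 − 1260 = 3780 arrangements keep the T's apart.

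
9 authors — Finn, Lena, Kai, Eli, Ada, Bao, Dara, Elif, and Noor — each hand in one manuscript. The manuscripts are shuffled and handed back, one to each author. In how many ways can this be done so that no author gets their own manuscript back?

Count assignments avoiding every fixed point. For any j of the 9 authors fixed to their own manuscript, the other 9−j can be arranged in (9−j)! ways.
By inclusion–exclusion this is Σ_{j=0}^{9} (−1)^j C(9,j)·(9−j)!.
Computing: 362880 − 362880 + 181440 − 60480 + 15120 − 3024 + 504 − 72 + 9 − 1 = 133496.

133496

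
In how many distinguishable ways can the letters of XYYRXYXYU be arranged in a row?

2520

Letter multiplicities in XYYRXYXYU: R×1, U×1, X×3, Y×4.
Dividing 9! = 362880 by 4!·3! = 144 for the repeated letters gives 2520.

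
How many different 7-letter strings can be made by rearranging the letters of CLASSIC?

1260

Letter multiplicities in CLASSIC: A×1, C×2, I×1, L×1, S×2.
Dividing 7! = 5040 by 2!·2! = 4 for the repeated letters gives 1260.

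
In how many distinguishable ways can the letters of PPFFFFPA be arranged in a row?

280

Letter multiplicities in PPFFFFPA: A×1, F×4, P×3.
Dividing 8! = 40320 by 4!·3! = 144 for the repeated letters gives 280.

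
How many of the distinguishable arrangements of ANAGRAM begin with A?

With the first slot taken by A, it remains to arrange the other 6 letters (NAGRAM).
Those 6 letters have A appearing twice, giving (6)!/(2!) = 360.

360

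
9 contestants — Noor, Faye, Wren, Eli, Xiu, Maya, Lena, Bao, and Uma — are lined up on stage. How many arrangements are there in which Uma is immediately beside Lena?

80640

Place the 7 others and the Uma-Lena pair as 8 objects in a line; the pair has 2 internal arrangements.
So the count is 2·(8)! = 80640.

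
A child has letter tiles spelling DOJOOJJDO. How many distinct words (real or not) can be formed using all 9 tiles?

1260

DOJOOJJDO has 9 letters with D appearing twice, J appearing 3 times, and O appearing 4 times.
Dividing 9! = 362880 by 4!·3!·2! = 288 for the repeated letters gives 1260.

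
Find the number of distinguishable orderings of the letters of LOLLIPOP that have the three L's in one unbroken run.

180

Treat the 3 copies of L as a single block. The multiset to arrange is then {LLL, I, O, O, P, P}, 6 items in all.
That gives (6)!/(2!·2!) = 180 arrangements.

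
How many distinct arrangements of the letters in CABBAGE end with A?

Fix A in the last position and arrange the remaining 6 letters.
Those 6 letters have B appearing twice, giving (6)!/(2!) = 360.

360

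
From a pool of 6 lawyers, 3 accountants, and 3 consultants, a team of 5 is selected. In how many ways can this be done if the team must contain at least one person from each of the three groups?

540

Total 5-person selections from all 12: C(12,5) = 792.
Selections missing a whole group: no lawyers → C(6,5) = 6; no accountants → C(9,5) = 126; no consultants → C(9,5) = 126.
Add back selections omitting two groups (i.e. drawn from a single group): C(6,5) + C(3,5) + C(3,5) = 6.
By inclusion–exclusion: 792 − 258 + 6 = 540.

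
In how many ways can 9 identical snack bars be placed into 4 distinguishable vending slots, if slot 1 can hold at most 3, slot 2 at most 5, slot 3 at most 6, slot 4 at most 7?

130

Without the upper bounds there are C(12,3) = 220 ways to split 9 among 4 vending slots.
Subtract solutions that violate a single cap (substitute x_i' = x_i − (cap_i+1)): x_1 ≥ 4 gives C(8,3) = 56; x_2 ≥ 6 gives C(6,3) = 20; x_3 ≥ 7 gives C(5,3) = 10; x_4 ≥ 8 gives C(4,3) = 4. Together 90.
No two caps can be exceeded simultaneously, so the pair terms are all 0.
By inclusion–exclusion the count is 220 − 90 + 0 = 130.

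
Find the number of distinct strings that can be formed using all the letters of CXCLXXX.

The 7 letters of CXCLXXX have repeats: C appearing twice and X appearing 4 times.
The number of distinct arrangements is 7!/(4!·2!) = 5040/48 = 105.

105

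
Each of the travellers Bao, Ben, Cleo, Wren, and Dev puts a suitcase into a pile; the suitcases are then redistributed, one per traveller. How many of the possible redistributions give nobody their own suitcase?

Let Aᵢ be the assignments in which traveller i gets their own suitcase. We want the size of the complement of A₁∪…∪A_5.
By inclusion–exclusion this is Σ_{j=0}^{5} (−1)^j C(5,j)·(5−j)!.
Computing: 120 − 120 + 60 − 20 + 5 − 1 = 44.

44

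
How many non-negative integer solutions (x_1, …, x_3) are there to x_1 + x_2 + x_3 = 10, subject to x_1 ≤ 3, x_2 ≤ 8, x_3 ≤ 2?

9

Without the upper bounds there are C(12,2) = 66 ways to split 10 among 3 variables.
Subtract solutions that violate a single cap (substitute x_i' = x_i − (cap_i+1)): x_1 ≥ 4 gives C(8,2) = 28; x_2 ≥ 9 gives C(3,2) = 3; x_3 ≥ 3 gives C(9,2) = 36. Together 67.
Add back pairs where two caps are both exceeded: 0 + 10 + 0 = 10.
By inclusion–exclusion the count is 66 − 67 + 10 = 9.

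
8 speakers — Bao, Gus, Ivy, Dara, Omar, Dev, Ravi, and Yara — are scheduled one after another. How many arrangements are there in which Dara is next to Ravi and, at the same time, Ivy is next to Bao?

Treat {Dara,Ravi} as one block (2 orders) and {Ivy,Bao} as another (2 orders).
That leaves 6 units to arrange: 2 × 2 × 6! = 4 × 720 = 2880.

2880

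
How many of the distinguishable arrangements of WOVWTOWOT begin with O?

Fix O in the first position and arrange the remaining 8 letters.
Those 8 letters have O appearing twice, T appearing twice, and W appearing 3 times, giving (8)!/(3!·2!·2!) = 1680.

1680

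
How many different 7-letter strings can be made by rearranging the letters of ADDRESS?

1260

ADDRESS has 7 letters with D appearing twice and S appearing twice.
So there are 7! / (2!·2!) = 1260 distinguishable arrangements.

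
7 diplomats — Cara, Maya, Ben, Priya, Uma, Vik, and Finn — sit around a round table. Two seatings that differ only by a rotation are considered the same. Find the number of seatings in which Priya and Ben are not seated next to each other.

480

All circular seatings of 7 people number (6)! = 720.
Those with Priya next to Ben: fuse the pair into one unit and seat 6 units around a circle — 2·(5)! = 240.
Subtracting, 720 − 240 = 480.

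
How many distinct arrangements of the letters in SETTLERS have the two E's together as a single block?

1260

Treat the 2 copies of E as a single block. The multiset to arrange is then {EE, L, R, S, S, T, T}, 7 items in all.
That gives (7)!/(2!·2!) = 1260 arrangements.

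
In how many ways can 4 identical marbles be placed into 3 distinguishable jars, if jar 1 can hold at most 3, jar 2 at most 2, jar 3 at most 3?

By stars and bars, unrestricted non-negative solutions to x_1+…+x_3 = 4 number C(4+2,2) = 15.
Subtract solutions that violate a single cap (substitute x_i' = x_i − (cap_i+1)): x_1 ≥ 4 gives C(2,2) = 1; x_2 ≥ 3 gives C(3,2) = 3; x_3 ≥ 4 gives C(2,2) = 1. Together 5.
No two caps can be exceeded simultaneously, so the pair terms are all 0.
By inclusion–exclusion the count is 15 − 5 + 0 = 10.

10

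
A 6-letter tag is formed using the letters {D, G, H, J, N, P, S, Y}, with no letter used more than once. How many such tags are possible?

20160

This is a permutation of 6 out of 8: P(8,6) = 8!/2!.
That product is 8 × 7 × 6 × 5 × 4 × 3 = 20160.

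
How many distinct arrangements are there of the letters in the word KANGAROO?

10080

Letter multiplicities in KANGAROO: A×2, G×1, K×1, N×1, O×2, R×1.
The number of distinct arrangements is 8!/(2!·2!) = 40320/4 = 10080.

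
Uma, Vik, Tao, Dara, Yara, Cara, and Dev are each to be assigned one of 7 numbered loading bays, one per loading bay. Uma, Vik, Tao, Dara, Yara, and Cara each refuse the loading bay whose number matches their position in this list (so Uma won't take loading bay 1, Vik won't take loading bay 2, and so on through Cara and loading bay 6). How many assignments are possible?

Let Aᵢ (for 1 ≤ i ≤ 6) be the placements that put person i in their forbidden loading bay. Any j of these fix j positions, leaving (7−j)! ways to fill the rest, and there are C(6,j) ways to pick which j.
By inclusion–exclusion, the number of valid placements is Σ_{j=0}^{6} (−1)^j C(6,j)·(7−j)!.
Computing: 5040 − 4320 + 1800 − 480 + 90 − 12 + 1 = 2119.

2119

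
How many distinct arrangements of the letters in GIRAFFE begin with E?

360

Fix E in the first position and arrange the remaining 6 letters.
Those 6 letters have F appearing twice, giving (6)!/(2!) = 360.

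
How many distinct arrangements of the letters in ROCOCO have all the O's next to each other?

Treat the 3 copies of O as a single block. The multiset to arrange is then {OOO, C, C, R}, 4 items in all.
That gives (4)!/(2!) = 12 arrangements.

12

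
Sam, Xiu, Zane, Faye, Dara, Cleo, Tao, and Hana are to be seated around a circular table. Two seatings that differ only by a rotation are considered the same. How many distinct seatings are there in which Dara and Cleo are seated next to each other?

Treat {Dara, Cleo} as one unit (2 internal orders) and seat the resulting 7 units around the table: (6)! circular arrangements.
So 2 × (6)! = 2 × 720 = 1440.

1440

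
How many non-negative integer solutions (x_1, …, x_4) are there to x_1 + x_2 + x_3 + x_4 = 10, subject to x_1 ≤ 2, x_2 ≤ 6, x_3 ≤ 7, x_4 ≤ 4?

Without the upper bounds there are C(13,3) = 286 ways to split 10 among 4 variables.
Subtract solutions that violate a single cap (substitute x_i' = x_i − (cap_i+1)): x_1 ≥ 3 gives C(10,3) = 120; x_2 ≥ 7 gives C(6,3) = 20; x_3 ≥ 8 gives C(5,3) = 10; x_4 ≥ 5 gives C(8,3) = 56. Together 206.
Add back pairs where two caps are both exceeded: 1 + 0 + 10 + 0 + 0 + 0 = 11.
By inclusion–exclusion the count is 286 − 206 + 11 = 91.

91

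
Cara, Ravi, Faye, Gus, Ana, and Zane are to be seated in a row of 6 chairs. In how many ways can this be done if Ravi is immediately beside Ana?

240

Glue Ravi and Ana into one block (2 internal orders), leaving 5 units to arrange in a row.
So the count is 2·(5)! = 240.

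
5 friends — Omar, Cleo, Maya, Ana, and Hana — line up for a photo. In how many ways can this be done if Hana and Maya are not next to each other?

72

Of the 5! = 120 arrangements, those with Hana and Maya adjacent number 2 × 4! = 48 (treat the pair as a block with 2 internal orders).
So 120 − 48 = 72 arrangements keep them apart.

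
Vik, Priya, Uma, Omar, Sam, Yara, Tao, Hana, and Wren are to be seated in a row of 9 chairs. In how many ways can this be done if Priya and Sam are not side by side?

282240

There are 9! = 362880 arrangements in all. If Priya and Sam are adjacent, merging them into one block gives 2·(8)! = 80640 arrangements.
Complementary counting: 362880 − 80640 = 282240.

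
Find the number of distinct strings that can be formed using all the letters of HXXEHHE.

210

Letter multiplicities in HXXEHHE: E×2, H×3, X×2.
The number of distinct arrangements is 7!/(3!·2!·2!) = 5040/24 = 210.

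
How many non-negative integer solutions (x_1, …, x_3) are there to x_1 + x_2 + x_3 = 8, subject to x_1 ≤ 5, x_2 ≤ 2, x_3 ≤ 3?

Ignoring the caps, the number of non-negative solutions to x_1+…+x_3 = 8 is C(10,2) = 45.
Subtract solutions that violate a single cap (substitute x_i' = x_i − (cap_i+1)): x_1 ≥ 6 gives C(4,2) = 6; x_2 ≥ 3 gives C(7,2) = 21; x_3 ≥ 4 gives C(6,2) = 15. Together 42.
Add back pairs where two caps are both exceeded: 0 + 0 + 3 = 3.
By inclusion–exclusion the count is 45 − 42 + 3 = 6.

6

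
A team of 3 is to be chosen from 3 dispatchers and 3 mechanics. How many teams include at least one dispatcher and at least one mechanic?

Total 3-person selections from all 6: C(6,3) = 20.
Selections missing a whole group: no dispatchers → C(3,3) = 1; no mechanics → C(3,3) = 1.
Both groups omitted at once is impossible, so 20 − 2 = 18.

18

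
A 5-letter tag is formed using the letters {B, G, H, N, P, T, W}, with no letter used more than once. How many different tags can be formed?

Choose and order 5 of the 7 symbols: the first letter has 7 options, the next 6, and so on down to 3.
That product is 7 × 6 × 5 × 4 × 3 = 2520.

2520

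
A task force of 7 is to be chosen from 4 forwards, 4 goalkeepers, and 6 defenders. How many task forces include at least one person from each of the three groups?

With no constraint there are C(14,7) = 3432 possible selections.
Subtract selections that omit an entire group: no forwards → C(10,7) = 120; no goalkeepers → C(10,7) = 120; no defenders → C(8,7) = 8.
Add back selections omitting two groups (i.e. drawn from a single group): C(4,7) + C(4,7) + C(6,7) = 0.
By inclusion–exclusion: 3432 − 248 + 0 = 3184.

3184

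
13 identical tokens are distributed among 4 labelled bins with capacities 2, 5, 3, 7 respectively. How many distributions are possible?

Without the upper bounds there are C(16,3) = 560 ways to split 13 among 4 bins.
Subtract solutions that violate a single cap (substitute x_i' = x_i − (cap_i+1)): x_1 ≥ 3 gives C(13,3) = 286; x_2 ≥ 6 gives C(10,3) = 120; x_3 ≥ 4 gives C(12,3) = 220; x_4 ≥ 8 gives C(8,3) = 56. Together 682.
Add back pairs where two caps are both exceeded: 35 + 84 + 10 + 20 + 0 + 4 = 153.
Subtract triples: 1 + 0 + 0 + 0 = 1.
By inclusion–exclusion the count is 560 − 682 + 153 − 1 = 30.

30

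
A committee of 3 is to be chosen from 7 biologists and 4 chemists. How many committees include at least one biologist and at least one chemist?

Total 3-person selections from all 11: C(11,3) = 165.
Selections missing a whole group: no biologists → C(4,3) = 4; no chemists → C(7,3) = 35.
Both groups omitted at once is impossible, so 165 − 39 = 126.

126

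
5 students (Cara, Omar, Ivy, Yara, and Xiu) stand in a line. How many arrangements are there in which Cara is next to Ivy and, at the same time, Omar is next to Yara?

Treat {Cara,Ivy} as one block (2 orders) and {Omar,Yara} as another (2 orders).
That leaves 3 units to arrange: 2 × 2 × 3! = 4 × 6 = 24.

24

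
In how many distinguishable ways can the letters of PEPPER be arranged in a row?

Letter multiplicities in PEPPER: E×2, P×3, R×1.
So there are 6! / (3!·2!) = 60 distinguishable arrangements.

60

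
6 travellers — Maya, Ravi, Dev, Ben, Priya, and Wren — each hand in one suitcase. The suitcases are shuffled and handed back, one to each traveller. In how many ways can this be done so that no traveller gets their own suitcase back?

265

Let Aᵢ be the assignments in which traveller i gets their own suitcase. We want the size of the complement of A₁∪…∪A_6.
By inclusion–exclusion this is Σ_{j=0}^{6} (−1)^j C(6,j)·(6−j)!.
Computing: 720 − 720 + 360 − 120 + 30 − 6 + 1 = 265.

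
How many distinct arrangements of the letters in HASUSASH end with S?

With the last slot taken by S, it remains to arrange the other 7 letters (HAUSASH).
Those 7 letters have A appearing twice, H appearing twice, and S appearing twice, giving (7)!/(2!·2!·2!) = 630.

630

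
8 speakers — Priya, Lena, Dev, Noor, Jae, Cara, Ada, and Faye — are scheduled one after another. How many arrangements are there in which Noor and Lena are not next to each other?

30240

There are 8! = 40320 arrangements in all. If Noor and Lena are adjacent, merging them into one block gives 2·(7)! = 10080 arrangements.
Complementary counting: 40320 − 10080 = 30240.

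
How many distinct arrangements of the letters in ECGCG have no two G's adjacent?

18

There are 5!/(2!·2!) = 30 arrangements of ECGCG in total.
If the two G's are adjacent, glue them into one block, leaving 4 items to arrange: (4)!/(2!) = 12 ways.
Hence 30 − 12 = 18.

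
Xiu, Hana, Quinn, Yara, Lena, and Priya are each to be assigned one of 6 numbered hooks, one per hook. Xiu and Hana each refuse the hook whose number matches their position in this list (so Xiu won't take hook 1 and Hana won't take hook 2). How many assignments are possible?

Let Aᵢ (for i ∈ {1, 2}) be the placements that put person i in their forbidden hook. Any j of these fix j positions, leaving (6−j)! ways to fill the rest, and there are C(2,j) ways to pick which j.
By inclusion–exclusion, the number of valid placements is Σ_{j=0}^{2} (−1)^j C(2,j)·(6−j)!.
Computing: 720 − 240 + 24 = 504.

504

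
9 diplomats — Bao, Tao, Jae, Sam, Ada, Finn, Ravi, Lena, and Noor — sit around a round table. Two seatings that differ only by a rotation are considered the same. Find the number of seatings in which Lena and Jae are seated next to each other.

10080

Glue Lena and Jae into a block (2 internal orders). Seating 8 units around a circle gives (7)! arrangements.
So 2 × (7)! = 2 × 5040 = 10080.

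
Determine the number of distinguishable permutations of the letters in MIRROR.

MIRROR has 6 letters with R appearing 3 times.
So there are 6! / (3!) = 120 distinguishable arrangements.

120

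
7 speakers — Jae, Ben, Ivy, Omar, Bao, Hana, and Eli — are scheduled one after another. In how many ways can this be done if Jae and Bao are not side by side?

3600

Of the 7! = 5040 arrangements, those with Jae and Bao adjacent number 2 × 6! = 1440 (treat the pair as a block with 2 internal orders).
Complementary counting: 5040 − 1440 = 3600.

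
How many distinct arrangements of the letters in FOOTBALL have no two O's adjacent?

7560

There are 8!/(2!·2!) = 10080 arrangements of FOOTBALL in total.
Arrangements with the O's together: treat OO as one letter, giving (7)!/(2!) = 2520.
Subtracting, 10080 − 2520 = 7560 arrangements keep the O's apart.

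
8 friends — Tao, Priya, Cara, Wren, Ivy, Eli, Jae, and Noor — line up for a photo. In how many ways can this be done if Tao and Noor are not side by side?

30240

There are 8! = 40320 arrangements in all. If Tao and Noor are adjacent, merging them into one block gives 2·(7)! = 10080 arrangements.
So 40320 − 10080 = 30240 arrangements keep them apart.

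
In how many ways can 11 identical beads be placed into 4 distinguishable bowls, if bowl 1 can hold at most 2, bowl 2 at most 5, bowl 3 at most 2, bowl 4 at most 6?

Ignoring the caps, the number of non-negative solutions to x_1+…+x_4 = 11 is C(14,3) = 364.
Subtract solutions that violate a single cap (substitute x_i' = x_i − (cap_i+1)): x_1 ≥ 3 gives C(11,3) = 165; x_2 ≥ 6 gives C(8,3) = 56; x_3 ≥ 3 gives C(11,3) = 165; x_4 ≥ 7 gives C(7,3) = 35. Together 421.
Add back pairs where two caps are both exceeded: 10 + 56 + 4 + 10 + 0 + 4 = 84.
By inclusion–exclusion the count is 364 − 421 + 84 = 27.

27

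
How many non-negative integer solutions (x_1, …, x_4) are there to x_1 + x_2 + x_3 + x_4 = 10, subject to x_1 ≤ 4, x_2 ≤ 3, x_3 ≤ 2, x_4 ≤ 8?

Without the upper bounds there are C(13,3) = 286 ways to split 10 among 4 variables.
Subtract solutions that violate a single cap (substitute x_i' = x_i − (cap_i+1)): x_1 ≥ 5 gives C(8,3) = 56; x_2 ≥ 4 gives C(9,3) = 84; x_3 ≥ 3 gives C(10,3) = 120; x_4 ≥ 9 gives C(4,3) = 4. Together 264.
Add back pairs where two caps are both exceeded: 4 + 10 + 0 + 20 + 0 + 0 = 34.
By inclusion–exclusion the count is 286 − 264 + 34 = 56.

56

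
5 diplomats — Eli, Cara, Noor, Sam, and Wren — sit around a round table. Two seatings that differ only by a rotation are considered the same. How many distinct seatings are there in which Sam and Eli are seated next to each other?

Treat {Sam, Eli} as one unit (2 internal orders) and seat the resulting 4 units around the table: (3)! circular arrangements.
So 2 × (3)! = 2 × 6 = 12.

12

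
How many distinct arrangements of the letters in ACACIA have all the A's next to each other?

Treat the 3 copies of A as a single block. The multiset to arrange is then {AAA, C, C, I}, 4 items in all.
That gives (4)!/(2!) = 12 arrangements.

12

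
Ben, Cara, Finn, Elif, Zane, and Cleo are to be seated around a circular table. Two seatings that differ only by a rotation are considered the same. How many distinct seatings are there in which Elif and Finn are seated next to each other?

Glue Elif and Finn into a block (2 internal orders). Seating 5 units around a circle gives (4)! arrangements.
So 2 × (4)! = 2 × 24 = 48.

48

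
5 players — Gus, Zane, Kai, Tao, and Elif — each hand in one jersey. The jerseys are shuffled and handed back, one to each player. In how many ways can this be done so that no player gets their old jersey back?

Count assignments avoiding every fixed point. For any j of the 5 players fixed to their old jersey, the other 5−j can be arranged in (5−j)! ways.
By inclusion–exclusion this is Σ_{j=0}^{5} (−1)^j C(5,j)·(5−j)!.
Computing: 120 − 120 + 60 − 20 + 5 − 1 = 44.

44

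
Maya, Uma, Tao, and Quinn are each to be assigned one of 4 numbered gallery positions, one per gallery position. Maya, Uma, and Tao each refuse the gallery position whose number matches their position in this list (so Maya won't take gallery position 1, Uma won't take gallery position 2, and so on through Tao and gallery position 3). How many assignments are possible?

11

Let Aᵢ (for i ∈ {1, 2, 3}) be the placements that put person i in their forbidden gallery position. Any j of these fix j positions, leaving (4−j)! ways to fill the rest, and there are C(3,j) ways to pick which j.
By inclusion–exclusion, the number of valid placements is Σ_{j=0}^{3} (−1)^j C(3,j)·(4−j)!.
Computing: 24 − 18 + 6 − 1 = 11.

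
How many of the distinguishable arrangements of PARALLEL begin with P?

Fix P in the first position and arrange the remaining 7 letters.
Those 7 letters have A appearing twice and L appearing 3 times, giving (7)!/(3!·2!) = 420.

420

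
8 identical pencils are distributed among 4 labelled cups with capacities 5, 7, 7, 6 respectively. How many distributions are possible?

Without the upper bounds there are C(11,3) = 165 ways to split 8 among 4 cups.
Subtract solutions that violate a single cap (substitute x_i' = x_i − (cap_i+1)): x_1 ≥ 6 gives C(5,3) = 10; x_2 ≥ 8 gives C(3,3) = 1; x_3 ≥ 8 gives C(3,3) = 1; x_4 ≥ 7 gives C(4,3) = 4. Together 16.
No two caps can be exceeded simultaneously, so the pair terms are all 0.
By inclusion–exclusion the count is 165 − 16 + 0 = 149.

149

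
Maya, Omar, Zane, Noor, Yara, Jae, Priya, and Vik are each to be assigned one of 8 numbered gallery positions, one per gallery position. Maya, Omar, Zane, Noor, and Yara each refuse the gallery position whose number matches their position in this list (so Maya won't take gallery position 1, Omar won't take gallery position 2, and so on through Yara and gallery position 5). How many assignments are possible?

21234

Let Aᵢ (for 1 ≤ i ≤ 5) be the placements that put person i in their forbidden gallery position. Any j of these fix j positions, leaving (8−j)! ways to fill the rest, and there are C(5,j) ways to pick which j.
By inclusion–exclusion, the number of valid placements is Σ_{j=0}^{5} (−1)^j C(5,j)·(8−j)!.
Computing: 40320 − 25200 + 7200 − 1200 + 120 − 6 = 21234.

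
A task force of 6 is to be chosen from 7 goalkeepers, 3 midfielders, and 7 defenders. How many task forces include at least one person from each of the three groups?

8967

Unrestricted: C(17,6) = 12376 ways to pick any 6 of the 17.
Subtract selections that omit an entire group: no goalkeepers → C(10,6) = 210; no midfielders → C(14,6) = 3003; no defenders → C(10,6) = 210.
Add back selections omitting two groups (i.e. drawn from a single group): C(7,6) + C(3,6) + C(7,6) = 14.
By inclusion–exclusion: 12376 − 3423 + 14 = 8967.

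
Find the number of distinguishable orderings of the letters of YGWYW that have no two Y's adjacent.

18

Total arrangements of YGWYW: 5!/(2!·2!) = 30.
Arrangements with the Y's together: treat YY as one letter, giving (4)!/(2!) = 12.
Subtracting, 30 − 12 = 18 arrangements keep the Y's apart.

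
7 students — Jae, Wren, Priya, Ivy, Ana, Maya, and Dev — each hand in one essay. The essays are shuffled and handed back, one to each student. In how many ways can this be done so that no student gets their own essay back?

Let Aᵢ be the assignments in which student i gets their own essay. We want the size of the complement of A₁∪…∪A_7.
By inclusion–exclusion this is Σ_{j=0}^{7} (−1)^j C(7,j)·(7−j)!.
Computing: 5040 − 5040 + 2520 − 840 + 210 − 42 + 7 − 1 = 1854.

1854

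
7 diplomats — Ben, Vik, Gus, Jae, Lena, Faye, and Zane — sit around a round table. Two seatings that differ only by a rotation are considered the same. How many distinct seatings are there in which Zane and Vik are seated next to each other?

Glue Zane and Vik into a block (2 internal orders). Seating 6 units around a circle gives (5)! arrangements.
So 2 × (5)! = 2 × 120 = 240.

240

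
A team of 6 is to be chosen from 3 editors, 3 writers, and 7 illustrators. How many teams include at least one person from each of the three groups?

1302

With no constraint there are C(13,6) = 1716 possible selections.
Selections missing a whole group: no editors → C(10,6) = 210; no writers → C(10,6) = 210; no illustrators → C(6,6) = 1.
Add back selections omitting two groups (i.e. drawn from a single group): C(3,6) + C(3,6) + C(7,6) = 7.
By inclusion–exclusion: 1716 − 421 + 7 = 1302.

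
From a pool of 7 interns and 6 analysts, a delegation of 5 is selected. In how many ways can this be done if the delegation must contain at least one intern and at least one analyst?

Unrestricted: C(13,5) = 1287 ways to pick any 5 of the 13.
Selections missing a whole group: no interns → C(6,5) = 6; no analysts → C(7,5) = 21.
Both groups omitted at once is impossible, so 1287 − 27 = 1260.

1260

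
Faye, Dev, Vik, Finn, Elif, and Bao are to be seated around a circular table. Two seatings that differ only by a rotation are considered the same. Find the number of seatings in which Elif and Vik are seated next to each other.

Treat {Elif, Vik} as one unit (2 internal orders) and seat the resulting 5 units around the table: (4)! circular arrangements.
So 2 × (4)! = 2 × 24 = 48.

48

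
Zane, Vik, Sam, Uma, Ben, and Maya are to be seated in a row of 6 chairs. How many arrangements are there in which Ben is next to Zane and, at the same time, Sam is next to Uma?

96

Treat {Ben,Zane} as one block (2 orders) and {Sam,Uma} as another (2 orders).
That leaves 4 units to arrange: 2 × 2 × 4! = 4 × 24 = 96.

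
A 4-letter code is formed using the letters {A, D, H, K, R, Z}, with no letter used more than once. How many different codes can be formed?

With no repetition, fill the 4 letters in order: 6 choices, then 5, down to 3.
6 × 5 × 4 × 3 = 360.

360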